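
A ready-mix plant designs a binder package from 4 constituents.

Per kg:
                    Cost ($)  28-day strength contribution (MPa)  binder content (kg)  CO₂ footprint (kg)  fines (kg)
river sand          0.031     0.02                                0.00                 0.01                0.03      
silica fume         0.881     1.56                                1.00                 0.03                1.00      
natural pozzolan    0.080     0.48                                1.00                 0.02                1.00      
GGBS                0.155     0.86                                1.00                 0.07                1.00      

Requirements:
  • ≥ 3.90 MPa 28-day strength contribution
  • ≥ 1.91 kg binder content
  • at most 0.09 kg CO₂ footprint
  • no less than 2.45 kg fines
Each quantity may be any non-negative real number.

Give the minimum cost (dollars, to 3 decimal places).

Set it up as a linear program. Let x1 = kg of river sand, x2 = kg of silica fume, x3 = kg of natural pozzolan, x4 = kg of GGBS.
min 0.031x1 + 0.881x2 + 0.08x3 + 0.155x4 s.t.:
  0.02x1 + 1.56x2 + 0.48x3 + 0.86x4 ≥ 3.9   (28-day strength contribution)
  1x2 + 1x3 + 1x4 ≥ 1.91   (binder content)
  0.01x1 + 0.03x2 + 0.02x3 + 0.07x4 ≤ 0.09   (CO₂ footprint)
  0.03x1 + 1x2 + 1x3 + 1x4 ≥ 2.45   (fines)
  x1, x2, x3, x4 ≥ 0.
The cheapest feasible vertex uses only silica fume, natural pozzolan; river sand, GGBS are not used. Binding constraints: 28-day strength contribution and CO₂ footprint.
Solving gives x2 = 2.071, x3 = 1.393.
Hence cost = 0.881·2.071 + 0.08·1.393 = $1.93599.

$1.936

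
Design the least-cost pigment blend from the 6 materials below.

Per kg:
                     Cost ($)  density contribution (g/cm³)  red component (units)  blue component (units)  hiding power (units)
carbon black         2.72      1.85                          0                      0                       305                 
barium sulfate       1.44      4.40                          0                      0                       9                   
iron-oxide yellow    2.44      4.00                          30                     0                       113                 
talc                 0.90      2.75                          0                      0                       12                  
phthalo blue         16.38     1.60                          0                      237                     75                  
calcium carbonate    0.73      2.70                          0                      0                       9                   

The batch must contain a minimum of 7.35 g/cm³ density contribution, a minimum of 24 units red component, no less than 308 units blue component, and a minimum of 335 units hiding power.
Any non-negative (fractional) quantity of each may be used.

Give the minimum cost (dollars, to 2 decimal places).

$24.84

Set it up as a linear program. Let x1 = kg of carbon black, x2 = kg of barium sulfate, x3 = kg of iron-oxide yellow, x4 = kg of talc, x5 = kg of phthalo blue, x6 = kg of calcium carbonate.
Minimise 2.72x1 + 1.44x2 + 2.44x3 + 0.9x4 + 16.38x5 + 0.73x6 with:
  1.85x1 + 4.4x2 + 4x3 + 2.75x4 + 1.6x5 + 2.7x6 ≥ 7.35   (density contribution)
  30x3 ≥ 24   (red component)
  237x5 ≥ 308   (blue component)
  305x1 + 9x2 + 113x3 + 12x4 + 75x5 + 9x6 ≥ 335   (hiding power)
  x1, x2, x3, x4, x5, x6 ≥ 0.
At the optimum only carbon black, iron-oxide yellow, phthalo blue, calcium carbonate are positive (barium sulfate, talc = 0). There the density contribution, red component, blue component, hiding power constraints are tight.
Optimal quantities: carbon black = 0.46926 kg, iron-oxide yellow = 0.8 kg, phthalo blue = 1.2996 kg, calcium carbonate = 0.44539 kg.
Objective = 2.72·0.46926 + 2.44·0.8 + 16.38·1.2996 + 0.73·0.44539 = 24.8410.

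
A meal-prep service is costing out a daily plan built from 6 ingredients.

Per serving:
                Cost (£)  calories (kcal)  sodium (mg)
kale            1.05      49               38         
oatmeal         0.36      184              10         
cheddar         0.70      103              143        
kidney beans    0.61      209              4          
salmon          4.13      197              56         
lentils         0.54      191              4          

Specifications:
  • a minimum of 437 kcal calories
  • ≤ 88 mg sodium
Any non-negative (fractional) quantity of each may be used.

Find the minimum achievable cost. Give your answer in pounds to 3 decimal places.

Let x1 = servings of kale, x2 = servings of oatmeal, x3 = servings of cheddar, x4 = servings of kidney beans, x5 = servings of salmon, x6 = servings of lentils.
Minimise 1.05x1 + 0.36x2 + 0.7x3 + 0.61x4 + 4.13x5 + 0.54x6 with:
  49x1 + 184x2 + 103x3 + 209x4 + 197x5 + 191x6 ≥ 437   (calories)
  38x1 + 10x2 + 143x3 + 4x4 + 56x5 + 4x6 ≤ 88   (sodium)
  x1, x2, x3, x4, x5, x6 ≥ 0.
The minimum-cost mix takes nothing from kale, cheddar, kidney beans, salmon, lentils — only oatmeal. There the calories constraint is tight.
That vertex is x2 = 2.375.
Cost = 0.36·2.375 = 0.85500.

£0.855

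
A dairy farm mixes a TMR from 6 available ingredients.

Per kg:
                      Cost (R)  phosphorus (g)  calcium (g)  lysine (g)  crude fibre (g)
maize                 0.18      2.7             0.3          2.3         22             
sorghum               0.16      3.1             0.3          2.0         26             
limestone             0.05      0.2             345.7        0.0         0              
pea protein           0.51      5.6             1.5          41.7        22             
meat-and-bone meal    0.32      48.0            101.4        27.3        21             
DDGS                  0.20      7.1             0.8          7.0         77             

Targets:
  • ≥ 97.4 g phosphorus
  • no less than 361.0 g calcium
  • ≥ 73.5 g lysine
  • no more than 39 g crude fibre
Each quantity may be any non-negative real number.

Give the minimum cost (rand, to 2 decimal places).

R22.41

This is a linear program. Let x1 = kg of maize, x2 = kg of sorghum, x3 = kg of limestone, x4 = kg of pea protein, x5 = kg of meat-and-bone meal, x6 = kg of DDGS.
min 0.18x1 + 0.16x2 + 0.05x3 + 0.51x4 + 0.32x5 + 0.2x6 with:
  2.7x1 + 3.1x2 + 0.2x3 + 5.6x4 + 48x5 + 7.1x6 ≥ 97.4   (phosphorus)
  0.3x1 + 0.3x2 + 345.7x3 + 1.5x4 + 101.4x5 + 0.8x6 ≥ 361   (calcium)
  2.3x1 + 2x2 + 41.7x4 + 27.3x5 + 7x6 ≥ 73.5   (lysine)
  22x1 + 26x2 + 22x4 + 21x5 + 77x6 ≤ 39   (crude fibre)
  x1, x2, x3, x4, x5, x6 ≥ 0.
At the optimum only limestone, pea protein, meat-and-bone meal are positive (maize, sorghum, DDGS = 0). There the phosphorus, lysine, crude fibre constraints are tight.
That vertex is x3 = 430.2, x4 = 1.74, x5 = 0.03381.
Objective = 0.05·430.2 + 0.51·1.74 + 0.32·0.03381 = 22.4082.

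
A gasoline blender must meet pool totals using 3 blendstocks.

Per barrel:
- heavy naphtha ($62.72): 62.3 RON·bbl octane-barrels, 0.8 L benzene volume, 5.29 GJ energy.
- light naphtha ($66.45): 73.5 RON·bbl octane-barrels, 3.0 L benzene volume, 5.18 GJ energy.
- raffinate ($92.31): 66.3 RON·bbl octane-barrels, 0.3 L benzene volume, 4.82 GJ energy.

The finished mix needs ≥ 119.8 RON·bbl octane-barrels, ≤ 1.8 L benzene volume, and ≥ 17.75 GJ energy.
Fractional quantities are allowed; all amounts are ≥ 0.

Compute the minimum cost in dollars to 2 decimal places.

$282.94

Let x1 = barrels of heavy naphtha, x2 = barrels of light naphtha, x3 = barrels of raffinate.
Minimize 62.72x1 + 66.45x2 + 92.31x3 with:
  62.3x1 + 73.5x2 + 66.3x3 ≥ 119.8   (octane-barrels)
  0.8x1 + 3x2 + 0.3x3 ≤ 1.8   (benzene volume)
  5.29x1 + 5.18x2 + 4.82x3 ≥ 17.75   (energy)
  x1, x2, x3 ≥ 0.
At the optimum only heavy naphtha, raffinate are positive (light naphtha = 0). The benzene volume and energy requirements are met with equality.
So heavy naphtha = 1.47686 barrels, raffinate = 2.0617 barrels.
Hence cost = 62.72·1.47686 + 92.31·2.0617 = $282.9442.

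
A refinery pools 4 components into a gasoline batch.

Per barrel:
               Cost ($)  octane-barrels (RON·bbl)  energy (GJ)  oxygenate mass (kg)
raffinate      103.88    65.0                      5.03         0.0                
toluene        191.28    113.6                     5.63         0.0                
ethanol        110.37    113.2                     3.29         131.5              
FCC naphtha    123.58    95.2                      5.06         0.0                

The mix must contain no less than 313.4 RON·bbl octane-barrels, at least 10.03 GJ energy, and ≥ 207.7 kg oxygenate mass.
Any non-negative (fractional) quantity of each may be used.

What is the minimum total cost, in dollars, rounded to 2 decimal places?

$317.45

This is a linear program. Let x1 = barrels of raffinate, x2 = barrels of toluene, x3 = barrels of ethanol, x4 = barrels of FCC naphtha.
Minimise 103.88x1 + 191.28x2 + 110.37x3 + 123.58x4 subject to:
  65x1 + 113.6x2 + 113.2x3 + 95.2x4 ≥ 313.4   (octane-barrels)
  5.03x1 + 5.63x2 + 3.29x3 + 5.06x4 ≥ 10.03   (energy)
  131.5x3 ≥ 207.7   (oxygenate mass)
  x1, x2, x3, x4 ≥ 0.
The optimal basis is {raffinate, ethanol}; toluene, FCC naphtha drop out. There the octane-barrels and energy constraints are tight.
That vertex is x1 = 0.29338, x3 = 2.6001.
Hence cost = 103.88·0.29338 + 110.37·2.6001 = $317.4494.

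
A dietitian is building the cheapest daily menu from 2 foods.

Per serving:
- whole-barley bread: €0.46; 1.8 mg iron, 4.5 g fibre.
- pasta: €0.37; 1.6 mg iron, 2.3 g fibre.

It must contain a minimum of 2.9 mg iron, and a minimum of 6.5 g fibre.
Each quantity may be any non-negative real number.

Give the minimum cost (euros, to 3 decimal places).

€0.724

Let x1 = servings of whole-barley bread, x2 = servings of pasta.
Minimise 0.46x1 + 0.37x2 s.t.:
  1.8x1 + 1.6x2 ≥ 2.9   (iron)
  4.5x1 + 2.3x2 ≥ 6.5   (fibre)
  x1, x2 ≥ 0.
Both inputs are positive at the optimum. The iron and fibre requirements are met with equality.
That vertex is x1 = 1.219, x2 = 0.4412.
Objective = 0.46·1.219 + 0.37·0.4412 = 0.72398.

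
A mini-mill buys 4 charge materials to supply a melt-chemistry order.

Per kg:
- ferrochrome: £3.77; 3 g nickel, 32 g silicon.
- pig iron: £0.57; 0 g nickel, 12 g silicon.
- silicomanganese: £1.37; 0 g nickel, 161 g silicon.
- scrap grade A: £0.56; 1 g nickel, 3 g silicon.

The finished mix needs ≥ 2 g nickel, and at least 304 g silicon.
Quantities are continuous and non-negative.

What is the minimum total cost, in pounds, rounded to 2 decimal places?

£3.66

Let x1 = kg of ferrochrome, x2 = kg of pig iron, x3 = kg of silicomanganese, x4 = kg of scrap grade A.
Minimize 3.77x1 + 0.57x2 + 1.37x3 + 0.56x4 s.t.:
  3x1 + 1x4 ≥ 2   (nickel)
  32x1 + 12x2 + 161x3 + 3x4 ≥ 304   (silicon)
  x1, x2, x3, x4 ≥ 0.
At the optimum only silicomanganese, scrap grade A are positive (ferrochrome, pig iron = 0). Binding constraints: nickel and silicon.
So silicomanganese = 1.851 kg, scrap grade A = 2 kg.
Cost = 1.37·1.851 + 0.56·2 = 3.6559.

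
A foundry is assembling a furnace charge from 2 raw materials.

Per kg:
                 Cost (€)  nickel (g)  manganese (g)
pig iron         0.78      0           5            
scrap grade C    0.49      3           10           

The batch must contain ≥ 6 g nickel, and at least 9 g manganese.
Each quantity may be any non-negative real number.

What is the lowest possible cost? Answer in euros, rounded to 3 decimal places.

€0.980

Let x1 = kg of pig iron, x2 = kg of scrap grade C.
Minimize 0.78x1 + 0.49x2 with:
  3x2 ≥ 6   (nickel)
  5x1 + 10x2 ≥ 9   (manganese)
  x1, x2 ≥ 0.
The optimal basis is {scrap grade C}; pig iron drops out. Binding constraint: nickel.
Optimal quantities: scrap grade C = 2 kg.
Objective = 0.49·2 = 0.98000.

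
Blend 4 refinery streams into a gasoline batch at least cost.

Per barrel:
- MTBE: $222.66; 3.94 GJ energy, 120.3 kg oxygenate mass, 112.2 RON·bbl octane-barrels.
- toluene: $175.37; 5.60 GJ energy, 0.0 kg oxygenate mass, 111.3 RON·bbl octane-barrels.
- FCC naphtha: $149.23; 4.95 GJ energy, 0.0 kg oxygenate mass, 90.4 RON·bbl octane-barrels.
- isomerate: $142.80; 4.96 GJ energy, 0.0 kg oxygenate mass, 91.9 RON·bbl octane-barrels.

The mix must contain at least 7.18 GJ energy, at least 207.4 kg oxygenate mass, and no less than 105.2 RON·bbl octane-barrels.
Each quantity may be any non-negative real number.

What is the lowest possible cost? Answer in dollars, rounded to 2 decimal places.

Let x1 = barrels of MTBE, x2 = barrels of toluene, x3 = barrels of FCC naphtha, x4 = barrels of isomerate.
Minimise 222.66x1 + 175.37x2 + 149.23x3 + 142.8x4 with:
  3.94x1 + 5.6x2 + 4.95x3 + 4.96x4 ≥ 7.18   (energy)
  120.3x1 ≥ 207.4   (oxygenate mass)
  112.2x1 + 111.3x2 + 90.4x3 + 91.9x4 ≥ 105.2   (octane-barrels)
  x1, x2, x3, x4 ≥ 0.
The cheapest feasible vertex uses only MTBE, isomerate; toluene, FCC naphtha are not used. The energy and oxygenate mass requirements are met with equality.
Optimal quantities: MTBE = 1.724 barrels, isomerate = 0.07809 barrels.
Total cost: 222.66·1.724 + 142.8·0.07809 = 395.0171.

$395.02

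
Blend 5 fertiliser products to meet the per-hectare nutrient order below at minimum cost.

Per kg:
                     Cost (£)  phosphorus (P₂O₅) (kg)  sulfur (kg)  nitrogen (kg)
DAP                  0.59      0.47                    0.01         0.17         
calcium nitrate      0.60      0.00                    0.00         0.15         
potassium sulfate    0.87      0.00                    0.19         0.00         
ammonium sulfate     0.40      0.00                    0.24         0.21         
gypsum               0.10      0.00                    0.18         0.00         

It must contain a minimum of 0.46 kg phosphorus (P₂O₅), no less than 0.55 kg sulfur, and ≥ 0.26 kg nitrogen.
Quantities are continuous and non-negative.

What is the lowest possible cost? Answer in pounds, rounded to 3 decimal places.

This is a linear program. Let x1 = kg of DAP, x2 = kg of calcium nitrate, x3 = kg of potassium sulfate, x4 = kg of ammonium sulfate, x5 = kg of gypsum.
min 0.59x1 + 0.6x2 + 0.87x3 + 0.4x4 + 0.1x5 subject to:
  0.47x1 ≥ 0.46   (phosphorus (P₂O₅))
  0.01x1 + 0.19x3 + 0.24x4 + 0.18x5 ≥ 0.55   (sulfur)
  0.17x1 + 0.15x2 + 0.21x4 ≥ 0.26   (nitrogen)
  x1, x2, x3, x4, x5 ≥ 0.
The cheapest feasible vertex uses only DAP, ammonium sulfate, gypsum; calcium nitrate, potassium sulfate are not used. The phosphorus (P₂O₅), sulfur, nitrogen requirements are met with equality.
That vertex is x1 = 0.9787, x4 = 0.4458, x5 = 2.407.
Cost = 0.59·0.9787 + 0.4·0.4458 + 0.1·2.407 = 0.99645.

£0.996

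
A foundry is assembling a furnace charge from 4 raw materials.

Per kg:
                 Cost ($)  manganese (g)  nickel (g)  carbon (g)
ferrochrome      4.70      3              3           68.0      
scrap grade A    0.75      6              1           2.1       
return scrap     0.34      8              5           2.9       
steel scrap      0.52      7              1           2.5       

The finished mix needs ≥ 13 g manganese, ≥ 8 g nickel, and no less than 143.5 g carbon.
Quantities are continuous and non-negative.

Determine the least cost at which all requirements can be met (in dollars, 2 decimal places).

$10.04

Set it up as a linear program. Let x1 = kg of ferrochrome, x2 = kg of scrap grade A, x3 = kg of return scrap, x4 = kg of steel scrap.
Minimise 4.7x1 + 0.75x2 + 0.34x3 + 0.52x4 with:
  3x1 + 6x2 + 8x3 + 7x4 ≥ 13   (manganese)
  3x1 + 1x2 + 5x3 + 1x4 ≥ 8   (nickel)
  68x1 + 2.1x2 + 2.9x3 + 2.5x4 ≥ 143.5   (carbon)
  x1, x2, x3, x4 ≥ 0.
The optimal basis is {ferrochrome, return scrap}; scrap grade A, steel scrap drop out. Binding constraints: manganese and carbon.
So ferrochrome = 2.074 kg, return scrap = 0.8472 kg.
Hence cost = 4.7·2.074 + 0.34·0.8472 = $10.0358.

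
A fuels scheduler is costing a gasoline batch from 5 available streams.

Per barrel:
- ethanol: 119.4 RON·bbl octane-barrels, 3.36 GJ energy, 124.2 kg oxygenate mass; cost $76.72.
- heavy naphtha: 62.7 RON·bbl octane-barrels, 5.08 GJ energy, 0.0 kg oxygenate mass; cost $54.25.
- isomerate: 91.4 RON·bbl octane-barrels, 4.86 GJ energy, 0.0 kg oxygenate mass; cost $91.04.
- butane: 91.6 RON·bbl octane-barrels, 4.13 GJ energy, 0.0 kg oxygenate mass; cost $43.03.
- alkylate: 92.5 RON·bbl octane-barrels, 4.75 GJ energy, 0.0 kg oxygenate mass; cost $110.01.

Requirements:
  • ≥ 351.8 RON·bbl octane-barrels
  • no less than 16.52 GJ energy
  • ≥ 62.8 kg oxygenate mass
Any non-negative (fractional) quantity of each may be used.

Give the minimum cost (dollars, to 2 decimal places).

$193.21

Let x1 = barrels of ethanol, x2 = barrels of heavy naphtha, x3 = barrels of isomerate, x4 = barrels of butane, x5 = barrels of alkylate.
min 76.72x1 + 54.25x2 + 91.04x3 + 43.03x4 + 110.01x5 subject to:
  119.4x1 + 62.7x2 + 91.4x3 + 91.6x4 + 92.5x5 ≥ 351.8   (octane-barrels)
  3.36x1 + 5.08x2 + 4.86x3 + 4.13x4 + 4.75x5 ≥ 16.52   (energy)
  124.2x1 ≥ 62.8   (oxygenate mass)
  x1, x2, x3, x4, x5 ≥ 0.
The cheapest feasible vertex uses only ethanol, butane; heavy naphtha, isomerate, alkylate are not used. There the energy and oxygenate mass constraints are tight.
Optimal quantities: ethanol = 0.50564 barrels, butane = 3.5886 barrels.
Hence cost = 76.72·0.50564 + 43.03·3.5886 = $193.2102.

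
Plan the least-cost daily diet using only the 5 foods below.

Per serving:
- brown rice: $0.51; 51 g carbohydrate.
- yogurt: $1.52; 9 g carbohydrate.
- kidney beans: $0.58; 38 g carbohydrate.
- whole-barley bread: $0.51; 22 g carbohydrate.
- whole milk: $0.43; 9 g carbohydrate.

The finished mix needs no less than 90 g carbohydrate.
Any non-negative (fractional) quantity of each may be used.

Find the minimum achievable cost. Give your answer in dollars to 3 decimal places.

Treat it as an LP. Let x1 = servings of brown rice, x2 = servings of yogurt, x3 = servings of kidney beans, x4 = servings of whole-barley bread, x5 = servings of whole milk.
Minimise 0.51x1 + 1.52x2 + 0.58x3 + 0.51x4 + 0.43x5 s.t.:
  51x1 + 9x2 + 38x3 + 22x4 + 9x5 ≥ 90   (carbohydrate)
  x1, x2, x3, x4, x5 ≥ 0.
The optimal basis is {brown rice}; yogurt, kidney beans, whole-barley bread, whole milk drop out. There the carbohydrate constraint is tight.
So brown rice = 1.765 servings.
Cost = 0.51·1.765 = 0.90015.

$0.900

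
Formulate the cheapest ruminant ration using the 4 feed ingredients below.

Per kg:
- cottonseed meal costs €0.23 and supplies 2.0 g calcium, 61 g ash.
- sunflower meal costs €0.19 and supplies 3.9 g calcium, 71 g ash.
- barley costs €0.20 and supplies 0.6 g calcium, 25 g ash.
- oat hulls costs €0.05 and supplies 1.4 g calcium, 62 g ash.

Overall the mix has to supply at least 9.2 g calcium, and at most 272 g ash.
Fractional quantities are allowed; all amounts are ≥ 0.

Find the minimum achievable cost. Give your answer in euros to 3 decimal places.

€0.396

Let x1 = kg of cottonseed meal, x2 = kg of sunflower meal, x3 = kg of barley, x4 = kg of oat hulls.
Minimize 0.23x1 + 0.19x2 + 0.2x3 + 0.05x4 s.t.:
  2x1 + 3.9x2 + 0.6x3 + 1.4x4 ≥ 9.2   (calcium)
  61x1 + 71x2 + 25x3 + 62x4 ≤ 272   (ash)
  x1, x2, x3, x4 ≥ 0.
The cheapest feasible vertex uses only sunflower meal, oat hulls; cottonseed meal, barley are not used. The calcium and ash requirements are met with equality.
That vertex is x2 = 1.331, x4 = 2.862.
Hence cost = 0.19·1.331 + 0.05·2.862 = €0.39599.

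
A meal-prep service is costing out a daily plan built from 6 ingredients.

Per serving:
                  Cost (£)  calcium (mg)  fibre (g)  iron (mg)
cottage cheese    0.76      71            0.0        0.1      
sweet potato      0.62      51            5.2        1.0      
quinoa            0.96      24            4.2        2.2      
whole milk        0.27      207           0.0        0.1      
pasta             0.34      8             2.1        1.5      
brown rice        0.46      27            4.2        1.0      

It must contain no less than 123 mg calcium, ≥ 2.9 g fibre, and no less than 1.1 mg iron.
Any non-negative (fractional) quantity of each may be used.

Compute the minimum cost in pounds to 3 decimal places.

Let x1 = servings of cottage cheese, x2 = servings of sweet potato, x3 = servings of quinoa, x4 = servings of whole milk, x5 = servings of pasta, x6 = servings of brown rice.
Minimise 0.76x1 + 0.62x2 + 0.96x3 + 0.27x4 + 0.34x5 + 0.46x6 subject to:
  71x1 + 51x2 + 24x3 + 207x4 + 8x5 + 27x6 ≥ 123   (calcium)
  5.2x2 + 4.2x3 + 2.1x5 + 4.2x6 ≥ 2.9   (fibre)
  0.1x1 + 1x2 + 2.2x3 + 0.1x4 + 1.5x5 + 1x6 ≥ 1.1   (iron)
  x1, x2, x3, x4, x5, x6 ≥ 0.
The cheapest feasible vertex uses only whole milk, pasta, brown rice; cottage cheese, sweet potato, quinoa are not used. Binding constraints: calcium, fibre, iron.
That vertex is x4 = 0.5137, x5 = 0.3582, x6 = 0.5114.
Total cost: 0.27·0.5137 + 0.34·0.3582 + 0.46·0.5114 = 0.49573.

£0.496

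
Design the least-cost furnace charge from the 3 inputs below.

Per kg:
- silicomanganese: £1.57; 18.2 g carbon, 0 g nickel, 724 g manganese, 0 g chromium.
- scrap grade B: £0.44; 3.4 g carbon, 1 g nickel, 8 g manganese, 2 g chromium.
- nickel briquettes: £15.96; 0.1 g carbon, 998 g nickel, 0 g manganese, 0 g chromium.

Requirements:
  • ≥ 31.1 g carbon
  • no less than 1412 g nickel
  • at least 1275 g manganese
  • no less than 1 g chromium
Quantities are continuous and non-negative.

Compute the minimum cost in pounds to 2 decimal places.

£25.55

Let x1 = kg of silicomanganese, x2 = kg of scrap grade B, x3 = kg of nickel briquettes.
Minimise 1.57x1 + 0.44x2 + 15.96x3 with:
  18.2x1 + 3.4x2 + 0.1x3 ≥ 31.1   (carbon)
  1x2 + 998x3 ≥ 1412   (nickel)
  724x1 + 8x2 ≥ 1275   (manganese)
  2x2 ≥ 1   (chromium)
  x1, x2, x3 ≥ 0.
The optimal mix uses every input. Binding constraints: nickel, manganese, chromium.
That vertex is x1 = 1.7555, x2 = 0.5, x3 = 1.4143.
Hence cost = 1.57·1.7555 + 0.44·0.5 + 15.96·1.4143 = £25.5484.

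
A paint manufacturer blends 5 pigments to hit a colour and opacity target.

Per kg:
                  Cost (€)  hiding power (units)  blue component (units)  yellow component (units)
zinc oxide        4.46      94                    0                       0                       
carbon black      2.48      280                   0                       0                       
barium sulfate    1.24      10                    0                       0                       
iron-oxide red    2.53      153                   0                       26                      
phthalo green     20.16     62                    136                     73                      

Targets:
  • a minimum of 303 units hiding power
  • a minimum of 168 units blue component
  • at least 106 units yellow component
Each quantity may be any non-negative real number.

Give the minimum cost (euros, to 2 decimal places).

€27.62

Set it up as a linear program. Let x1 = kg of zinc oxide, x2 = kg of carbon black, x3 = kg of barium sulfate, x4 = kg of iron-oxide red, x5 = kg of phthalo green.
Minimize 4.46x1 + 2.48x2 + 1.24x3 + 2.53x4 + 20.16x5 with:
  94x1 + 280x2 + 10x3 + 153x4 + 62x5 ≥ 303   (hiding power)
  136x5 ≥ 168   (blue component)
  26x4 + 73x5 ≥ 106   (yellow component)
  x1, x2, x3, x4, x5 ≥ 0.
The optimal basis is {carbon black, iron-oxide red, phthalo green}; zinc oxide, barium sulfate drop out. There the hiding power, blue component, yellow component constraints are tight.
That vertex is x2 = 0.4761, x4 = 0.6086, x5 = 1.235.
Objective = 2.48·0.4761 + 2.53·0.6086 + 20.16·1.235 = 27.6181.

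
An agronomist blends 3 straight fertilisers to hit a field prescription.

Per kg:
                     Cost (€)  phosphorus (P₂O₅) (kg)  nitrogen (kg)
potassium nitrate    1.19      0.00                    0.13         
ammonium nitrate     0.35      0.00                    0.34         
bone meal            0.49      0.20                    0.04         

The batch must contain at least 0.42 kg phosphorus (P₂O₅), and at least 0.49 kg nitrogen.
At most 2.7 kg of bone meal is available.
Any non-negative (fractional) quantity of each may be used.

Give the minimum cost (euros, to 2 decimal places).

€1.45

Let x1 = kg of potassium nitrate, x2 = kg of ammonium nitrate, x3 = kg of bone meal.
Minimise 1.19x1 + 0.35x2 + 0.49x3 with:
  0.2x3 ≥ 0.42   (phosphorus (P₂O₅))
  0.13x1 + 0.34x2 + 0.04x3 ≥ 0.49   (nitrogen)
  x3 ≤ 2.7
  x1, x2, x3 ≥ 0.
The optimal basis is {ammonium nitrate, bone meal}; potassium nitrate drops out. There the phosphorus (P₂O₅) and nitrogen constraints are tight.
So ammonium nitrate = 1.194 kg, bone meal = 2.1 kg.
Hence cost = 0.35·1.194 + 0.49·2.1 = €1.4469.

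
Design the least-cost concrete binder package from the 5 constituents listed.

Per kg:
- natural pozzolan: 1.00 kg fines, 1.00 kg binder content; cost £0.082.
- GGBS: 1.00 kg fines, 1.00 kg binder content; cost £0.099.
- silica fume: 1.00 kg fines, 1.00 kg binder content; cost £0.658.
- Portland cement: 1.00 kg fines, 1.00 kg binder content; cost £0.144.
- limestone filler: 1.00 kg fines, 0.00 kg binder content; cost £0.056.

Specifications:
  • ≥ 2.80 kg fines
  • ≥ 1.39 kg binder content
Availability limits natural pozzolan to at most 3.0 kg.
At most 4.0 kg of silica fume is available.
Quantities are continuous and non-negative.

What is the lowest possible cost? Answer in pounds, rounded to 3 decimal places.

Let x1 = kg of natural pozzolan, x2 = kg of GGBS, x3 = kg of silica fume, x4 = kg of Portland cement, x5 = kg of limestone filler.
Minimize 0.082x1 + 0.099x2 + 0.658x3 + 0.144x4 + 0.056x5 with:
  1x1 + 1x2 + 1x3 + 1x4 + 1x5 ≥ 2.8   (fines)
  1x1 + 1x2 + 1x3 + 1x4 ≥ 1.39   (binder content)
  x1 ≤ 3
  x3 ≤ 4
  x1, x2, x3, x4, x5 ≥ 0.
The optimal basis is {natural pozzolan, limestone filler}; GGBS, silica fume, Portland cement drop out. The fines and binder content requirements are met with equality.
Optimal quantities: natural pozzolan = 1.39 kg, limestone filler = 1.41 kg.
Objective = 0.082·1.39 + 0.056·1.41 = 0.19294.

£0.193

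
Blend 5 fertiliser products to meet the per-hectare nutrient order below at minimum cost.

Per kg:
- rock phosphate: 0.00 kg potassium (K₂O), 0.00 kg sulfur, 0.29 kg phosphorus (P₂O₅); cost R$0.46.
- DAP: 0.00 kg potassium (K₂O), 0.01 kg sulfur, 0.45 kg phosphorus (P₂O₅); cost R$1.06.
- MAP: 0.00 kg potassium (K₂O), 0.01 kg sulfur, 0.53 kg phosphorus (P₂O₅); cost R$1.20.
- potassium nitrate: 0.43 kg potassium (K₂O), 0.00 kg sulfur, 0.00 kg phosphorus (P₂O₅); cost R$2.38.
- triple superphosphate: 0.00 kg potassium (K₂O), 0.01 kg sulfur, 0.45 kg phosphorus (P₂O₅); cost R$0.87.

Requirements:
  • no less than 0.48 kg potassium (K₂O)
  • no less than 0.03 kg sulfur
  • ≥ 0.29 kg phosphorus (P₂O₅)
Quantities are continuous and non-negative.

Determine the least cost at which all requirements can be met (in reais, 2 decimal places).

Let x1 = kg of rock phosphate, x2 = kg of DAP, x3 = kg of MAP, x4 = kg of potassium nitrate, x5 = kg of triple superphosphate.
min 0.46x1 + 1.06x2 + 1.2x3 + 2.38x4 + 0.87x5 subject to:
  0.43x4 ≥ 0.48   (potassium (K₂O))
  0.01x2 + 0.01x3 + 0.01x5 ≥ 0.03   (sulfur)
  0.29x1 + 0.45x2 + 0.53x3 + 0.45x5 ≥ 0.29   (phosphorus (P₂O₅))
  x1, x2, x3, x4, x5 ≥ 0.
The cheapest feasible vertex uses only potassium nitrate, triple superphosphate; rock phosphate, DAP, MAP are not used. The potassium (K₂O) and sulfur requirements are met with equality.
So potassium nitrate = 1.116 kg, triple superphosphate = 3 kg.
Cost = 2.38·1.116 + 0.87·3 = 5.2661.

R$5.27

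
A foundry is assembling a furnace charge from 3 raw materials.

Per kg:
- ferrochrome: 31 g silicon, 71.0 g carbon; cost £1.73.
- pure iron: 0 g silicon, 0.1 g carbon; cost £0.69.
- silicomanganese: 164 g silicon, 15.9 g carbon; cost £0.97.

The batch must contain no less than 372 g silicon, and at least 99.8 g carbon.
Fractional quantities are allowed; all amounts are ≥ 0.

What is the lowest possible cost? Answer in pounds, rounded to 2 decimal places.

£3.65

Let x1 = kg of ferrochrome, x2 = kg of pure iron, x3 = kg of silicomanganese.
Minimise 1.73x1 + 0.69x2 + 0.97x3 with:
  31x1 + 164x3 ≥ 372   (silicon)
  71x1 + 0.1x2 + 15.9x3 ≥ 99.8   (carbon)
  x1, x2, x3 ≥ 0.
The cheapest feasible vertex uses only ferrochrome, silicomanganese; pure iron is not used. Binding constraints: silicon and carbon.
Solving gives x1 = 0.9373, x3 = 2.091.
Hence cost = 1.73·0.9373 + 0.97·2.091 = £3.6498.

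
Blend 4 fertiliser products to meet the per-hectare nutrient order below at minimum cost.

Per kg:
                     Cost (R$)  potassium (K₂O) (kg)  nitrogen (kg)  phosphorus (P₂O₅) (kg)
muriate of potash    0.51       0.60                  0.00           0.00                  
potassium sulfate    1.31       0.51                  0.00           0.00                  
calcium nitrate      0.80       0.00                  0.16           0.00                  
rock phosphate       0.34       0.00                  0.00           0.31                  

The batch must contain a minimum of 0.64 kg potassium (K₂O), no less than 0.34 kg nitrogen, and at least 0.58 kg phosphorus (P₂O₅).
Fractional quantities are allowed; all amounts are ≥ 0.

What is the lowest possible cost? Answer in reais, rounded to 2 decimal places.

R$2.88

Let x1 = kg of muriate of potash, x2 = kg of potassium sulfate, x3 = kg of calcium nitrate, x4 = kg of rock phosphate.
min 0.51x1 + 1.31x2 + 0.8x3 + 0.34x4 s.t.:
  0.6x1 + 0.51x2 ≥ 0.64   (potassium (K₂O))
  0.16x3 ≥ 0.34   (nitrogen)
  0.31x4 ≥ 0.58   (phosphorus (P₂O₅))
  x1, x2, x3, x4 ≥ 0.
The cheapest feasible vertex uses only muriate of potash, calcium nitrate, rock phosphate; potassium sulfate is not used. The potassium (K₂O), nitrogen, phosphorus (P₂O₅) requirements are met with equality.
That vertex is x1 = 1.067, x3 = 2.125, x4 = 1.871.
Objective = 0.51·1.067 + 0.8·2.125 + 0.34·1.871 = 2.8803.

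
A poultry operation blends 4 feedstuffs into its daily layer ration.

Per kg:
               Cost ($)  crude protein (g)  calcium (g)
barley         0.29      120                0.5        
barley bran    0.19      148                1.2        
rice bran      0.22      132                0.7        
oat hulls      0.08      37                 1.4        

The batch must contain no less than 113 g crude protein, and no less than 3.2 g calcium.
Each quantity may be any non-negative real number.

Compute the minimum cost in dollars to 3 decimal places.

Let x1 = kg of barley, x2 = kg of barley bran, x3 = kg of rice bran, x4 = kg of oat hulls.
Minimise 0.29x1 + 0.19x2 + 0.22x3 + 0.08x4 s.t.:
  120x1 + 148x2 + 132x3 + 37x4 ≥ 113   (crude protein)
  0.5x1 + 1.2x2 + 0.7x3 + 1.4x4 ≥ 3.2   (calcium)
  x1, x2, x3, x4 ≥ 0.
At the optimum only barley bran, oat hulls are positive (barley, rice bran = 0). The crude protein and calcium requirements are met with equality.
That vertex is x2 = 0.2445, x4 = 2.076.
Total cost: 0.19·0.2445 + 0.08·2.076 = 0.21254.

$0.213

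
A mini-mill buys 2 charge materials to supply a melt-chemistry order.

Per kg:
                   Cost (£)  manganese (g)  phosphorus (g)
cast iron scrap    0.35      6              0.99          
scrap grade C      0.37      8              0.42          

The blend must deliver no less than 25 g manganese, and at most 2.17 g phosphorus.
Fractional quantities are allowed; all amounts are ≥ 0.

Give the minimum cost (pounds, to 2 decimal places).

Set it up as a linear program. Let x1 = kg of cast iron scrap, x2 = kg of scrap grade C.
min 0.35x1 + 0.37x2 subject to:
  6x1 + 8x2 ≥ 25   (manganese)
  0.99x1 + 0.42x2 ≤ 2.17   (phosphorus)
  x1, x2 ≥ 0.
At the optimum only scrap grade C is positive (cast iron scrap = 0). The manganese requirement is met with equality.
Solving gives x2 = 3.125.
Objective = 0.37·3.125 = 1.1563.

£1.16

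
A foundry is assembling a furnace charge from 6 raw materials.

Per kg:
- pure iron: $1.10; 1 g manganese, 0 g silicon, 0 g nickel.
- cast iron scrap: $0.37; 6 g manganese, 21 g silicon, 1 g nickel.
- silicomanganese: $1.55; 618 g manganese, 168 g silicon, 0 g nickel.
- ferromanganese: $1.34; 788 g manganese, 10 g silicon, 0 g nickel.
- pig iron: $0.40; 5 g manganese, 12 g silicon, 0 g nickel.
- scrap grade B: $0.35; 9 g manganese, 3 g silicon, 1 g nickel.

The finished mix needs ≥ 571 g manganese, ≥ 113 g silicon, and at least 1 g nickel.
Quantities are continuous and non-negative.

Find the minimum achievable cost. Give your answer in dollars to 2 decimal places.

$1.60

This is a linear program. Let x1 = kg of pure iron, x2 = kg of cast iron scrap, x3 = kg of silicomanganese, x4 = kg of ferromanganese, x5 = kg of pig iron, x6 = kg of scrap grade B.
Minimise 1.1x1 + 0.37x2 + 1.55x3 + 1.34x4 + 0.4x5 + 0.35x6 subject to:
  1x1 + 6x2 + 618x3 + 788x4 + 5x5 + 9x6 ≥ 571   (manganese)
  21x2 + 168x3 + 10x4 + 12x5 + 3x6 ≥ 113   (silicon)
  1x2 + 1x6 ≥ 1   (nickel)
  x1, x2, x3, x4, x5, x6 ≥ 0.
The cheapest feasible vertex uses only cast iron scrap, silicomanganese, ferromanganese; pure iron, pig iron, scrap grade B are not used. Binding constraints: manganese, silicon, nickel.
Optimal quantities: cast iron scrap = 1 kg, silicomanganese = 0.5297 kg, ferromanganese = 0.3016 kg.
Hence cost = 0.37·1 + 1.55·0.5297 + 1.34·0.3016 = $1.5952.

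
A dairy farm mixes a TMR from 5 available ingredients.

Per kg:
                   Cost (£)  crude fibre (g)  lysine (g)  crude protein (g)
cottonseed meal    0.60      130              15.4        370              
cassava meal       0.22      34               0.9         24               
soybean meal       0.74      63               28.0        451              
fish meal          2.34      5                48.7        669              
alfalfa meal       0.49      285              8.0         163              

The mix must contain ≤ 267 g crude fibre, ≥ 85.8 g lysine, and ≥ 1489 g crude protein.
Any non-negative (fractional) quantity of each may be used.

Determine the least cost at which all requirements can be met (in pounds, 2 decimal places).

£2.44

Let x1 = kg of cottonseed meal, x2 = kg of cassava meal, x3 = kg of soybean meal, x4 = kg of fish meal, x5 = kg of alfalfa meal.
Minimize 0.6x1 + 0.22x2 + 0.74x3 + 2.34x4 + 0.49x5 s.t.:
  130x1 + 34x2 + 63x3 + 5x4 + 285x5 ≤ 267   (crude fibre)
  15.4x1 + 0.9x2 + 28x3 + 48.7x4 + 8x5 ≥ 85.8   (lysine)
  370x1 + 24x2 + 451x3 + 669x4 + 163x5 ≥ 1489   (crude protein)
  x1, x2, x3, x4, x5 ≥ 0.
At the optimum only cottonseed meal, soybean meal are positive (cassava meal, fish meal, alfalfa meal = 0). There the crude fibre and crude protein constraints are tight.
Optimal quantities: cottonseed meal = 0.7534 kg, soybean meal = 2.683 kg.
Objective = 0.6·0.7534 + 0.74·2.683 = 2.4375.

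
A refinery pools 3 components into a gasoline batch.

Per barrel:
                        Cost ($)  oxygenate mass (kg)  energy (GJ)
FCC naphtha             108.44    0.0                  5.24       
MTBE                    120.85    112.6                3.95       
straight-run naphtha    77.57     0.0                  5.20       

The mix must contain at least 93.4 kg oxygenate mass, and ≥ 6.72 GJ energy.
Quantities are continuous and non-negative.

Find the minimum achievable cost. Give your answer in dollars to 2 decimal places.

$151.61

Set it up as a linear program. Let x1 = barrels of FCC naphtha, x2 = barrels of MTBE, x3 = barrels of straight-run naphtha.
min 108.44x1 + 120.85x2 + 77.57x3 with:
  112.6x2 ≥ 93.4   (oxygenate mass)
  5.24x1 + 3.95x2 + 5.2x3 ≥ 6.72   (energy)
  x1, x2, x3 ≥ 0.
The optimal basis is {MTBE, straight-run naphtha}; FCC naphtha drops out. Binding constraints: oxygenate mass and energy.
Optimal quantities: MTBE = 0.8295 barrels, straight-run naphtha = 0.6622 barrels.
Objective = 120.85·0.8295 + 77.57·0.6622 = 151.6119.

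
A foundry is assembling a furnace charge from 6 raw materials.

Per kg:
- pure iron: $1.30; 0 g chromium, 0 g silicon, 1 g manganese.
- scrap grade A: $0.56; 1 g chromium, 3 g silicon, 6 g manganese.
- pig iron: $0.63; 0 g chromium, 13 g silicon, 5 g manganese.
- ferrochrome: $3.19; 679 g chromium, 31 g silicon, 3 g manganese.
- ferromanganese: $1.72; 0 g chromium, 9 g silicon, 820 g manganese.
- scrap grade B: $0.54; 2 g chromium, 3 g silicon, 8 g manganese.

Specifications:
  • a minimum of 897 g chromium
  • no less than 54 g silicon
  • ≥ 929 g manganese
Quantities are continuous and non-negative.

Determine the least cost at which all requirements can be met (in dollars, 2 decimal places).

Let x1 = kg of pure iron, x2 = kg of scrap grade A, x3 = kg of pig iron, x4 = kg of ferrochrome, x5 = kg of ferromanganese, x6 = kg of scrap grade B.
min 1.3x1 + 0.56x2 + 0.63x3 + 3.19x4 + 1.72x5 + 0.54x6 subject to:
  1x2 + 679x4 + 2x6 ≥ 897   (chromium)
  3x2 + 13x3 + 31x4 + 9x5 + 3x6 ≥ 54   (silicon)
  1x1 + 6x2 + 5x3 + 3x4 + 820x5 + 8x6 ≥ 929   (manganese)
  x1, x2, x3, x4, x5, x6 ≥ 0.
The minimum-cost mix takes nothing from pure iron, scrap grade A, scrap grade B — only pig iron, ferrochrome, ferromanganese. There the chromium, silicon, manganese constraints are tight.
Optimal quantities: pig iron = 0.2236 kg, ferrochrome = 1.321 kg, ferromanganese = 1.127 kg.
Cost = 0.63·0.2236 + 3.19·1.321 + 1.72·1.127 = 6.2933.

$6.29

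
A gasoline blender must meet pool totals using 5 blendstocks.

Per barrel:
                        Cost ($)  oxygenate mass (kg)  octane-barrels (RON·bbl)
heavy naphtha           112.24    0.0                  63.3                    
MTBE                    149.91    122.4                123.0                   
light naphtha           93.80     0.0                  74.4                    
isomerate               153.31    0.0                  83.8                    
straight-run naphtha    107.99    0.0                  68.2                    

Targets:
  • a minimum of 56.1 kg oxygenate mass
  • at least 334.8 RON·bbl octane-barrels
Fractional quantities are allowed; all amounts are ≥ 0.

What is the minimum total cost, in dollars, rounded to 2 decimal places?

$408.05

Set it up as a linear program. Let x1 = barrels of heavy naphtha, x2 = barrels of MTBE, x3 = barrels of light naphtha, x4 = barrels of isomerate, x5 = barrels of straight-run naphtha.
Minimize 112.24x1 + 149.91x2 + 93.8x3 + 153.31x4 + 107.99x5 s.t.:
  122.4x2 ≥ 56.1   (oxygenate mass)
  63.3x1 + 123x2 + 74.4x3 + 83.8x4 + 68.2x5 ≥ 334.8   (octane-barrels)
  x1, x2, x3, x4, x5 ≥ 0.
The minimum-cost mix takes nothing from heavy naphtha, light naphtha, isomerate, straight-run naphtha — only MTBE. The octane-barrels requirement is met with equality.
Solving gives x2 = 2.72195.
Hence cost = 149.91·2.72195 = $408.0475.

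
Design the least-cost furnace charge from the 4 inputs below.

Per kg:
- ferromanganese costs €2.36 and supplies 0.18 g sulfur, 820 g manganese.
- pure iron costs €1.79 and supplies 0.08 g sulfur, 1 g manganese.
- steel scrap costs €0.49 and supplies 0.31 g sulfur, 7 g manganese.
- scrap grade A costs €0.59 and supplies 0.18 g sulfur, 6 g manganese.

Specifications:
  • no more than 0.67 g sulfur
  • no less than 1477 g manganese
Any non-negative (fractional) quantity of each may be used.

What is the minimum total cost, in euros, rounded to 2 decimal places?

€4.25

Let x1 = kg of ferromanganese, x2 = kg of pure iron, x3 = kg of steel scrap, x4 = kg of scrap grade A.
Minimise 2.36x1 + 1.79x2 + 0.49x3 + 0.59x4 s.t.:
  0.18x1 + 0.08x2 + 0.31x3 + 0.18x4 ≤ 0.67   (sulfur)
  820x1 + 1x2 + 7x3 + 6x4 ≥ 1477   (manganese)
  x1, x2, x3, x4 ≥ 0.
The minimum-cost mix takes nothing from pure iron, steel scrap, scrap grade A — only ferromanganese. There the manganese constraint is tight.
So ferromanganese = 1.801 kg.
Total cost: 2.36·1.801 = 4.2504.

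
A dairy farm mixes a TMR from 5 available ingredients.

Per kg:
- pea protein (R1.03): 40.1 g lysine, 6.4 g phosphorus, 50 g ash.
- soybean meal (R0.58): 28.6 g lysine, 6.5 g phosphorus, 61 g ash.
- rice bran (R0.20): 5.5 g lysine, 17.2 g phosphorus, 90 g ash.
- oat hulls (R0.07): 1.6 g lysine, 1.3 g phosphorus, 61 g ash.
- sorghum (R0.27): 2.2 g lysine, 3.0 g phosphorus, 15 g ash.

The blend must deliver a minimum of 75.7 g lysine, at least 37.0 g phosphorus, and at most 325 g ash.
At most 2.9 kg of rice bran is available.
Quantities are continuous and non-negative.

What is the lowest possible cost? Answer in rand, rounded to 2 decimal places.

Let x1 = kg of pea protein, x2 = kg of soybean meal, x3 = kg of rice bran, x4 = kg of oat hulls, x5 = kg of sorghum.
Minimize 1.03x1 + 0.58x2 + 0.2x3 + 0.07x4 + 0.27x5 with:
  40.1x1 + 28.6x2 + 5.5x3 + 1.6x4 + 2.2x5 ≥ 75.7   (lysine)
  6.4x1 + 6.5x2 + 17.2x3 + 1.3x4 + 3x5 ≥ 37   (phosphorus)
  50x1 + 61x2 + 90x3 + 61x4 + 15x5 ≤ 325   (ash)
  x3 ≤ 2.9
  x1, x2, x3, x4, x5 ≥ 0.
At the optimum only soybean meal, rice bran are positive (pea protein, oat hulls, sorghum = 0). Binding constraints: lysine and phosphorus.
Optimal quantities: soybean meal = 2.408 kg, rice bran = 1.241 kg.
Cost = 0.58·2.408 + 0.2·1.241 = 1.6448.

R1.64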